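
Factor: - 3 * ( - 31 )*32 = 2976= 2^5*3^1 * 31^1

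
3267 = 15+3252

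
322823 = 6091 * 53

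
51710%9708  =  3170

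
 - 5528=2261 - 7789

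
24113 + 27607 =51720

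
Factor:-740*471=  - 348540 = - 2^2*3^1*5^1*37^1*157^1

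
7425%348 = 117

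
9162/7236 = 1  +  107/402 = 1.27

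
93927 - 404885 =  - 310958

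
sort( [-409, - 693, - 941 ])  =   [-941, - 693, - 409] 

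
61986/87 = 20662/29 = 712.48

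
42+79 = 121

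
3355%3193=162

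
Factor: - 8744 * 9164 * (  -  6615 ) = 2^5 *3^3*5^1*7^2*29^1 *79^1*1093^1= 530060055840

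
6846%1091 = 300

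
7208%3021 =1166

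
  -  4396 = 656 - 5052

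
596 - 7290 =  - 6694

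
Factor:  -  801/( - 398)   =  2^ ( - 1 )*3^2*89^1*199^( - 1)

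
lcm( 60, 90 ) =180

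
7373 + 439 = 7812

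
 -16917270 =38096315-55013585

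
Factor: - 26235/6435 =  - 13^ ( - 1)*53^1 =- 53/13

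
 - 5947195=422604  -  6369799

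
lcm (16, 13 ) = 208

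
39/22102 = 39/22102 = 0.00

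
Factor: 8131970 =2^1*5^1 * 7^1*11^1*59^1*179^1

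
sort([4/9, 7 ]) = [ 4/9,  7 ]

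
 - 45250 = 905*( - 50 ) 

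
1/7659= 1/7659 = 0.00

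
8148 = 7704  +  444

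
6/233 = 6/233 = 0.03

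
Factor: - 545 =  - 5^1*109^1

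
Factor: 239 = 239^1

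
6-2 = 4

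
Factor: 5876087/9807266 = 2^(  -  1)*17^ ( -1 )*  89^( - 1)*463^( - 1)*839441^1 = 839441/1401038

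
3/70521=1/23507=0.00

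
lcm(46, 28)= 644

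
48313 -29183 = 19130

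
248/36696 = 31/4587 = 0.01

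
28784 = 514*56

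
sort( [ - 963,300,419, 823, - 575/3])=[ -963, - 575/3, 300,  419, 823 ]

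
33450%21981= 11469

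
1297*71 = 92087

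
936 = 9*104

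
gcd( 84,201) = 3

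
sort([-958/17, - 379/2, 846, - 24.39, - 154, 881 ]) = [ - 379/2, - 154,- 958/17 ,-24.39 , 846 , 881]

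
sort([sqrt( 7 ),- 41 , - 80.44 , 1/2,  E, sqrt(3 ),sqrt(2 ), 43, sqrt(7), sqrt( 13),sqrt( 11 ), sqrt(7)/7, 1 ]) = [ -80.44,  -  41, sqrt( 7)/7, 1/2, 1 , sqrt(2),sqrt(3 ), sqrt(7), sqrt ( 7),E, sqrt(11), sqrt(13), 43 ] 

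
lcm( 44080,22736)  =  2159920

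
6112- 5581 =531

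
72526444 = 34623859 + 37902585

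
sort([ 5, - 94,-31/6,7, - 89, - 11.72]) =[ - 94, - 89, - 11.72, - 31/6,5,  7]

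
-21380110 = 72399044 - 93779154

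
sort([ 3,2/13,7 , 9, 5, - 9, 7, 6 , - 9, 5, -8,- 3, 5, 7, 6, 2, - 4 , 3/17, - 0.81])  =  [ - 9, - 9, - 8,-4, - 3 , - 0.81 , 2/13 , 3/17,2, 3, 5, 5, 5, 6,6, 7,7, 7,9 ]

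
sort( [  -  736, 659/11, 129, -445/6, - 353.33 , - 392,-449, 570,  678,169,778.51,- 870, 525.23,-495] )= [ - 870, - 736,-495 ,-449, - 392,-353.33, - 445/6, 659/11 , 129 , 169,  525.23, 570, 678, 778.51]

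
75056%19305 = 17141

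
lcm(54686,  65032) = 2406184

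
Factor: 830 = 2^1*5^1*83^1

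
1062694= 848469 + 214225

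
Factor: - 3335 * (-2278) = 2^1*5^1*17^1*23^1*29^1 * 67^1 = 7597130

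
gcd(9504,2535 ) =3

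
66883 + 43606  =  110489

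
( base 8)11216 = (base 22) 9hk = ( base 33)4bv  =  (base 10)4750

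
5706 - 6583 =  - 877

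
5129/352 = 14+201/352= 14.57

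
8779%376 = 131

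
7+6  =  13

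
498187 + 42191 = 540378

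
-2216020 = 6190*(-358 ) 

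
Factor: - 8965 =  - 5^1 *11^1*163^1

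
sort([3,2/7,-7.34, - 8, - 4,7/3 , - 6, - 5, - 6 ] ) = [ -8, - 7.34, - 6,-6 , - 5, - 4 , 2/7,  7/3,3 ] 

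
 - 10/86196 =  - 1 + 43093/43098 = -0.00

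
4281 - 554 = 3727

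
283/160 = 1+123/160 = 1.77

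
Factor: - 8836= - 2^2 * 47^2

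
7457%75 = 32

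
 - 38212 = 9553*(  -  4) 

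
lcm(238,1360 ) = 9520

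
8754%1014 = 642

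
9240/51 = 3080/17 = 181.18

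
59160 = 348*170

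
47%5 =2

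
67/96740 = 67/96740 = 0.00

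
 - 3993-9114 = - 13107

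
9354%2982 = 408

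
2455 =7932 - 5477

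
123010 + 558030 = 681040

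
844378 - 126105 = 718273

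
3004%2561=443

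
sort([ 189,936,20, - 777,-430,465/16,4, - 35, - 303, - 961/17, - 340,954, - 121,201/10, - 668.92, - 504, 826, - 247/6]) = [ -777, - 668.92,  -  504, - 430,-340, - 303, - 121, - 961/17,-247/6, - 35, 4, 20,  201/10,465/16,189, 826, 936,954] 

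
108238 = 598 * 181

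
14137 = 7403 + 6734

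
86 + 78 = 164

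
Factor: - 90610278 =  - 2^1*3^1 * 11^1*19^2*3803^1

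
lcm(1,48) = 48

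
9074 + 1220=10294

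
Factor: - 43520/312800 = -2^4*5^( - 1)*23^( - 1) = - 16/115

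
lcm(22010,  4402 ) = 22010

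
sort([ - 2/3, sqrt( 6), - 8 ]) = [ - 8, - 2/3,sqrt (6)]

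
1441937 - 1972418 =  - 530481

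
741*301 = 223041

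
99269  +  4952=104221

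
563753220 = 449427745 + 114325475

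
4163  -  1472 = 2691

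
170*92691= 15757470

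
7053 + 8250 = 15303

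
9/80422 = 9/80422 = 0.00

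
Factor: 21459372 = 2^2*3^1*11^1*17^1 * 73^1*131^1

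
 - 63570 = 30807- 94377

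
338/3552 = 169/1776 = 0.10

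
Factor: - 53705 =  - 5^1*23^1*467^1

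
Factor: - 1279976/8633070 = -639988/4316535 = -2^2*3^( - 2)*5^(-1 )*193^1*829^1*95923^( - 1)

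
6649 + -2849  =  3800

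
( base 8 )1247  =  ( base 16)2a7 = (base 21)1B7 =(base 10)679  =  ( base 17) 25G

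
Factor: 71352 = 2^3*3^2*991^1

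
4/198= 2/99=0.02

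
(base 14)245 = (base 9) 553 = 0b111000101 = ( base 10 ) 453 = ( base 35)cx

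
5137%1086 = 793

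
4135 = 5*827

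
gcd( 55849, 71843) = 1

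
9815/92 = 9815/92 = 106.68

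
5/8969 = 5/8969 = 0.00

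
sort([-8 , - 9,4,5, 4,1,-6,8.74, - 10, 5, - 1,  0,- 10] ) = [ - 10, - 10, - 9, - 8, - 6 , - 1, 0, 1,4,4,5,5,8.74 ]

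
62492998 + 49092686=111585684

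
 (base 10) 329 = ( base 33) 9W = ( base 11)27a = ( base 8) 511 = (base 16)149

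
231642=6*38607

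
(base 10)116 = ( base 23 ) 51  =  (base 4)1310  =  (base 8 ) 164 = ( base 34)3e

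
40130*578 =23195140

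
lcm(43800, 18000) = 1314000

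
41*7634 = 312994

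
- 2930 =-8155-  - 5225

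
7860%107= 49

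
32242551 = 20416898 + 11825653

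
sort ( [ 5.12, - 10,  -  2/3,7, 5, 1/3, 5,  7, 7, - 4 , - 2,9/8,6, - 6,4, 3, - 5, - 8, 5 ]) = [ - 10,-8,  -  6, - 5 ,-4,-2, - 2/3, 1/3, 9/8 , 3, 4, 5, 5, 5, 5.12,6, 7, 7, 7] 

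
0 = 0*1347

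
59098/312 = 189 + 5/12= 189.42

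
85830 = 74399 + 11431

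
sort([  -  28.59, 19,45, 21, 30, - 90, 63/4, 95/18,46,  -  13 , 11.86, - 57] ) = [ - 90 ,-57, - 28.59, - 13,95/18 , 11.86,63/4, 19,  21,30,45,46]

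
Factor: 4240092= 2^2*3^1*353341^1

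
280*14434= 4041520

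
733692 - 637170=96522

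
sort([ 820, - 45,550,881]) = [ - 45 , 550, 820 , 881 ] 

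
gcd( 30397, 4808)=1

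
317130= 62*5115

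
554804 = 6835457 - 6280653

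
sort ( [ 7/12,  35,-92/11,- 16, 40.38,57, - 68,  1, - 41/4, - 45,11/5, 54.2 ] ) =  [ - 68,-45, - 16, - 41/4, - 92/11,7/12,1,11/5,35,  40.38,  54.2, 57 ]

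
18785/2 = 18785/2 = 9392.50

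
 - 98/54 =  - 2 + 5/27 = - 1.81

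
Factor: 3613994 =2^1*443^1*4079^1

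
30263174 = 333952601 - 303689427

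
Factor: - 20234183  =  -19^1*1064957^1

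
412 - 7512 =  - 7100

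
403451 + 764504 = 1167955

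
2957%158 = 113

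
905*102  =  92310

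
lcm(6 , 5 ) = 30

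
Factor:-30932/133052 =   -  209/899  =  - 11^1*19^1*29^( - 1 )*31^( - 1)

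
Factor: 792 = 2^3*3^2*11^1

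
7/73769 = 7/73769 = 0.00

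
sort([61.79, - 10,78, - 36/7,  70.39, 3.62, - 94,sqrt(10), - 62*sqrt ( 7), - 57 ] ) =[ - 62*sqrt( 7), - 94, - 57, - 10, - 36/7,sqrt ( 10),3.62, 61.79,70.39,78] 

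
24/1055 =24/1055 = 0.02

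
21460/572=37 + 74/143 = 37.52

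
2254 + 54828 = 57082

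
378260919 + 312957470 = 691218389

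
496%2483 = 496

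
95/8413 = 95/8413 = 0.01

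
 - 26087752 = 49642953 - 75730705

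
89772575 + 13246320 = 103018895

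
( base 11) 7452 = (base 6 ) 113350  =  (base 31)a80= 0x2682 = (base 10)9858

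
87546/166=527 + 32/83 = 527.39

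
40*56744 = 2269760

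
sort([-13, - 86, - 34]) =[ - 86, - 34, - 13] 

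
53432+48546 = 101978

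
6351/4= 1587  +  3/4 = 1587.75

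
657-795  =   - 138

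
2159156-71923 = 2087233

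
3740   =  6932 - 3192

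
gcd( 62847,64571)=1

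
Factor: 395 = 5^1*79^1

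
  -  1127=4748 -5875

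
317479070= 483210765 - 165731695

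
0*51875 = 0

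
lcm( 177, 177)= 177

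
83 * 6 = 498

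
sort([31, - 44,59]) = [ - 44,31,59]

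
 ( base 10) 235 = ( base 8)353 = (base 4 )3223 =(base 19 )c7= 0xEB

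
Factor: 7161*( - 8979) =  - 64298619  =  -3^2*7^1*11^1 * 31^1 * 41^1*73^1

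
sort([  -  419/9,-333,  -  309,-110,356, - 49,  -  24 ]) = [ - 333, - 309,-110,-49, -419/9, - 24,356]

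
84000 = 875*96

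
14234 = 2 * 7117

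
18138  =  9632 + 8506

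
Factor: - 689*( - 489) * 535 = 3^1 * 5^1*13^1*53^1*107^1 *163^1 = 180252735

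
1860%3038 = 1860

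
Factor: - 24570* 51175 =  - 1257369750 = - 2^1*3^3*5^3*7^1*13^1 * 23^1*89^1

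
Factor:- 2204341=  - 2204341^1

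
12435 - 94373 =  - 81938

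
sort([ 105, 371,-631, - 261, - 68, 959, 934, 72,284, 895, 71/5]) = [-631, - 261, - 68,71/5, 72, 105, 284, 371, 895 , 934,  959] 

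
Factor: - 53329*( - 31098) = 2^1*3^1 * 17^1 *71^1*73^1*3137^1 = 1658425242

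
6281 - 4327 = 1954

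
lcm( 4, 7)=28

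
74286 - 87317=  - 13031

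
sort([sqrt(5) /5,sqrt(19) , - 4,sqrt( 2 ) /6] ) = [-4,sqrt( 2) /6,sqrt(5)/5, sqrt( 19)]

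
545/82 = 6 + 53/82 = 6.65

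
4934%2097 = 740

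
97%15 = 7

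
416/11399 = 416/11399=0.04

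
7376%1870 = 1766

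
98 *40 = 3920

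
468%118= 114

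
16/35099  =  16/35099 = 0.00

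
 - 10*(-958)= 9580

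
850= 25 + 825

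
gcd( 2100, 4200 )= 2100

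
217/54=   4 + 1/54  =  4.02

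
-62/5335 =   -  62/5335 = - 0.01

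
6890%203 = 191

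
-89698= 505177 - 594875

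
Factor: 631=631^1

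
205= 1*205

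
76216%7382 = 2396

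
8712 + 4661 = 13373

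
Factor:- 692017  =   - 692017^1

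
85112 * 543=46215816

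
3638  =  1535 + 2103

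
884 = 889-5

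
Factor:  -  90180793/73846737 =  -3^(  -  2 )*109^( - 1 )*131^1*75277^(- 1)*688403^1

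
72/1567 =72/1567 = 0.05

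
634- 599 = 35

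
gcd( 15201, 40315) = 1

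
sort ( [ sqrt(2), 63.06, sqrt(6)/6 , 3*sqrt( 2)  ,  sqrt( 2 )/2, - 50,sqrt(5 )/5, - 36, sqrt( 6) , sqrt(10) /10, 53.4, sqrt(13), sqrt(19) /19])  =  [-50, - 36, sqrt( 19) /19, sqrt( 10) /10, sqrt(6 ) /6, sqrt( 5)/5,sqrt(2) /2, sqrt(2),  sqrt(6 ), sqrt(13 ), 3*sqrt( 2), 53.4,63.06 ]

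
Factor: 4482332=2^2*23^1 * 83^1*587^1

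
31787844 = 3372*9427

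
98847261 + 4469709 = 103316970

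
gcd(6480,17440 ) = 80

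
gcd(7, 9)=1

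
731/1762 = 731/1762 = 0.41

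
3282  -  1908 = 1374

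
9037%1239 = 364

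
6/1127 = 6/1127 = 0.01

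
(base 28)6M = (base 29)6G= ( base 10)190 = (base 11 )163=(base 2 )10111110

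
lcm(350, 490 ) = 2450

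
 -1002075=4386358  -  5388433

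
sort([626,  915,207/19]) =[ 207/19, 626, 915 ]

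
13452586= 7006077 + 6446509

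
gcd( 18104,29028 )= 4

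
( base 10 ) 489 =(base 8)751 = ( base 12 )349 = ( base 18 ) 193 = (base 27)I3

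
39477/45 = 13159/15 = 877.27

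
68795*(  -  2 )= - 137590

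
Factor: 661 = 661^1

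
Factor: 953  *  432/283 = 411696/283 = 2^4*3^3 * 283^ ( - 1)*953^1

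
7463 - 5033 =2430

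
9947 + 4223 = 14170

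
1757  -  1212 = 545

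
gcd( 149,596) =149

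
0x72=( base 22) 54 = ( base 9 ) 136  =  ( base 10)114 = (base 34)3c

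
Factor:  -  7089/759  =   -11^( - 1 )*17^1*23^( - 1)*139^1 = - 2363/253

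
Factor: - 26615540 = - 2^2*5^1*7^1*17^1*53^1*211^1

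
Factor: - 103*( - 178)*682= 2^2*11^1*31^1*89^1*103^1 =12503788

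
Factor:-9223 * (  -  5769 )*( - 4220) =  - 2^2*3^2* 5^1*23^1*211^1*401^1*641^1 = - 224535595140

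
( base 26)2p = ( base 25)32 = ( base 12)65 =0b1001101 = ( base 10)77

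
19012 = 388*49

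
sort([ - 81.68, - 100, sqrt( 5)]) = [ - 100, -81.68, sqrt(5 )]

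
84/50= 42/25 = 1.68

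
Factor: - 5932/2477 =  -2^2* 1483^1 * 2477^( - 1)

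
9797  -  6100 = 3697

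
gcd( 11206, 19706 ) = 2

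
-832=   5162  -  5994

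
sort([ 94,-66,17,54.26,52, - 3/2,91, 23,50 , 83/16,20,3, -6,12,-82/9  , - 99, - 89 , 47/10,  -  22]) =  [  -  99, - 89,-66, - 22, - 82/9, - 6,- 3/2,3,47/10, 83/16,12, 17,20,23,50,52,54.26, 91,94] 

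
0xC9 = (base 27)7C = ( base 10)201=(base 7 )405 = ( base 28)75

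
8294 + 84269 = 92563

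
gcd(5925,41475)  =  5925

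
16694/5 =3338 + 4/5  =  3338.80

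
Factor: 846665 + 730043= 1576708 = 2^2*7^1*56311^1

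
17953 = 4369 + 13584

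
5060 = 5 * 1012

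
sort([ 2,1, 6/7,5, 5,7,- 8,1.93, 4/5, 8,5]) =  [ - 8,4/5 , 6/7, 1,1.93,2,5,5 , 5,7 , 8]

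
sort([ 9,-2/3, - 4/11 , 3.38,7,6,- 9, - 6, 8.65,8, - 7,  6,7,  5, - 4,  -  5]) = [ - 9, - 7, - 6, - 5, - 4, - 2/3,-4/11,3.38,5, 6, 6,7, 7, 8,8.65,9]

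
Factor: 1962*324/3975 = 211896/1325 = 2^3*3^5*5^( - 2 )*53^ ( - 1)*109^1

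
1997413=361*5533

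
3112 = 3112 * 1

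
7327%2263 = 538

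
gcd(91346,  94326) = 2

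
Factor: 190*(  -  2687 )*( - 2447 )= 2^1*5^1 * 19^1 *2447^1 * 2687^1 = 1249266910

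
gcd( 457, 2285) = 457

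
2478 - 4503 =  - 2025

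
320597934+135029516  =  455627450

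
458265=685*669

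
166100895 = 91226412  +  74874483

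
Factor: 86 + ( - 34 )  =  2^2*13^1=52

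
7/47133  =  7/47133  =  0.00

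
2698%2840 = 2698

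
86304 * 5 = 431520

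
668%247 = 174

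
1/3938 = 1/3938 = 0.00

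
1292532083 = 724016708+568515375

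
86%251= 86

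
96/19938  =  16/3323 =0.00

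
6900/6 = 1150 = 1150.00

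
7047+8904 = 15951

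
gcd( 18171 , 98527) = 1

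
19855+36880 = 56735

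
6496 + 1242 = 7738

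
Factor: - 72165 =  - 3^1 * 5^1*17^1 * 283^1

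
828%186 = 84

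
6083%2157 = 1769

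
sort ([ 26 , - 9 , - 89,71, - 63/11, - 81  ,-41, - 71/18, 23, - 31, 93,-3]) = [ - 89, - 81, - 41,  -  31, - 9,-63/11, - 71/18, - 3, 23,26, 71, 93]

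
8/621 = 8/621 =0.01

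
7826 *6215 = 48638590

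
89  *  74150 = 6599350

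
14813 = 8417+6396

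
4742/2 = 2371 = 2371.00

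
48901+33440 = 82341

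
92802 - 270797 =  - 177995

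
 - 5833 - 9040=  - 14873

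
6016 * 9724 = 58499584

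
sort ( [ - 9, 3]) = [ - 9,3]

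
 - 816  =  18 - 834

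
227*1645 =373415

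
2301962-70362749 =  - 68060787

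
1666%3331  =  1666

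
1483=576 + 907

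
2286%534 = 150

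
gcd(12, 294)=6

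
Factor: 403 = 13^1*31^1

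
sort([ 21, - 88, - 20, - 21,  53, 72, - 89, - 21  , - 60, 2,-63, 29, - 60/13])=[ - 89,-88,-63, - 60,-21, - 21, - 20, - 60/13, 2, 21, 29, 53,72] 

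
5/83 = 5/83 = 0.06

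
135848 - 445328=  - 309480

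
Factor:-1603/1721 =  - 7^1*229^1 * 1721^( - 1 ) 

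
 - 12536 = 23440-35976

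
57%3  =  0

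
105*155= 16275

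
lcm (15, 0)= 0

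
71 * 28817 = 2046007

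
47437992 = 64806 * 732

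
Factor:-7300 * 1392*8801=-89432241600 = - 2^6*3^1*5^2*13^1*29^1*73^1*677^1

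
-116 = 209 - 325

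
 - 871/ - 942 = 871/942 = 0.92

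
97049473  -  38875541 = 58173932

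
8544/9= 949 + 1/3 = 949.33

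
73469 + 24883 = 98352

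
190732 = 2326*82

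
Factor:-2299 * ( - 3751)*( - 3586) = -2^1*11^5 * 19^1*31^1*163^1 = -30924046714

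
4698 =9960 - 5262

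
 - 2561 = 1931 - 4492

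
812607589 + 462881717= 1275489306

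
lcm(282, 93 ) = 8742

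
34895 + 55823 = 90718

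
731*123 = 89913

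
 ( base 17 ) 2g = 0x32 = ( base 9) 55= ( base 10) 50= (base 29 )1L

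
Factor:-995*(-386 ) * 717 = 2^1*3^1*5^1 * 193^1*199^1*239^1= 275378190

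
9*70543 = 634887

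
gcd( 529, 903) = 1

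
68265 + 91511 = 159776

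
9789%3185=234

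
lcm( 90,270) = 270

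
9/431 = 9/431 = 0.02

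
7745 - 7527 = 218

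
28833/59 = 28833/59 = 488.69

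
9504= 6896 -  - 2608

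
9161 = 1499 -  - 7662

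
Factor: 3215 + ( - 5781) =-2^1*1283^1 = -2566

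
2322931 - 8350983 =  - 6028052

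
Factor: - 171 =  - 3^2*19^1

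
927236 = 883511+43725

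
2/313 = 2/313 = 0.01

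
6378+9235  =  15613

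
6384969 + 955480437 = 961865406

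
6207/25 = 6207/25 = 248.28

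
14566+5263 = 19829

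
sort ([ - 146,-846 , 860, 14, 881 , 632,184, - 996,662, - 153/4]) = [ - 996, - 846, - 146, - 153/4, 14, 184, 632,662, 860,881]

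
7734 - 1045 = 6689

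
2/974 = 1/487 = 0.00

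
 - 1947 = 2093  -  4040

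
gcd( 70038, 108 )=54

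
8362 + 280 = 8642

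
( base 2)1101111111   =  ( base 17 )31B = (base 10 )895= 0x37F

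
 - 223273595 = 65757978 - 289031573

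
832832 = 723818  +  109014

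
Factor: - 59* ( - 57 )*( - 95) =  - 319485 = - 3^1*5^1*19^2*59^1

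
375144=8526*44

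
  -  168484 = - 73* 2308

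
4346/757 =4346/757 = 5.74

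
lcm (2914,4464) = 209808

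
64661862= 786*82267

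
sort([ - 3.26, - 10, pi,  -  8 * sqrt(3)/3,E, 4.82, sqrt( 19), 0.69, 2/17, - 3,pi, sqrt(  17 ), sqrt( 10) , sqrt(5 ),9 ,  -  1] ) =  [-10 , - 8 * sqrt( 3 ) /3, - 3.26,-3, - 1, 2/17,0.69,sqrt( 5) , E, pi,pi, sqrt( 10),sqrt( 17 ), sqrt (19),4.82, 9] 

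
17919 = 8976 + 8943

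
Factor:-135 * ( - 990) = 133650 = 2^1 * 3^5 * 5^2*11^1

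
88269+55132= 143401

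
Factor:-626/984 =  - 2^( - 2)*3^(-1)*41^( - 1 )*313^1 =- 313/492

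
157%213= 157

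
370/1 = 370=370.00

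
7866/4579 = 1 + 173/241  =  1.72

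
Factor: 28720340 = 2^2*5^1*11^1 * 130547^1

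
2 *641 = 1282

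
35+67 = 102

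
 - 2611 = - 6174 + 3563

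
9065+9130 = 18195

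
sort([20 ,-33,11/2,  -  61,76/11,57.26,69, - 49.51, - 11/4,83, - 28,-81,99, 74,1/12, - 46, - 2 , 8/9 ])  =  [ - 81, - 61, - 49.51, - 46, - 33, - 28, - 11/4,- 2, 1/12,8/9,11/2, 76/11, 20,57.26,69,74, 83,99 ]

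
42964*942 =40472088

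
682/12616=341/6308 = 0.05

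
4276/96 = 1069/24 = 44.54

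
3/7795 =3/7795  =  0.00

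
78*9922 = 773916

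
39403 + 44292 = 83695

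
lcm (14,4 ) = 28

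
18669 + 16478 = 35147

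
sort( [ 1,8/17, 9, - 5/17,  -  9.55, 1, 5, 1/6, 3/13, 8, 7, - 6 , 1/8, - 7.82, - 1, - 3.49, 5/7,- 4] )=[ - 9.55, - 7.82, - 6, - 4,  -  3.49, - 1,-5/17, 1/8, 1/6, 3/13, 8/17, 5/7, 1,1, 5,7, 8,9]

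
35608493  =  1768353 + 33840140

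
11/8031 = 11/8031 = 0.00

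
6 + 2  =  8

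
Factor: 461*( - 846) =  - 390006 = -2^1*3^2*47^1 *461^1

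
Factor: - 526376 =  - 2^3 * 19^1*3463^1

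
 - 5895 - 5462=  - 11357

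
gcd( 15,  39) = 3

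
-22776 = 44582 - 67358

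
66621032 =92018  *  724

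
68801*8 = 550408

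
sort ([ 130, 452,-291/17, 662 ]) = [ - 291/17,130, 452, 662]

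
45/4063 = 45/4063 = 0.01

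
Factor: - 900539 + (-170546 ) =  - 5^1*17^1*12601^1= - 1071085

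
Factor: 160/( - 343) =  - 2^5*5^1*7^( - 3 )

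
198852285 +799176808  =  998029093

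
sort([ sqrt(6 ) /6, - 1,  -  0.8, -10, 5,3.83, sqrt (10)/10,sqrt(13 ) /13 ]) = [ - 10,-1, - 0.8,sqrt( 13 )/13, sqrt(10 )/10, sqrt(6)/6, 3.83,5]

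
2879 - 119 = 2760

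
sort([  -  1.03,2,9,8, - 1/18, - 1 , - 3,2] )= [ - 3, - 1.03, - 1, - 1/18, 2 , 2, 8,9 ]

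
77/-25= -4+ 23/25 = -3.08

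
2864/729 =2864/729 = 3.93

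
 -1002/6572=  - 1 + 2785/3286 = -0.15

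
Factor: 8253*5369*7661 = 339461644977 = 3^2 * 7^2*13^1 * 47^1*59^1*131^1*163^1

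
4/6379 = 4/6379 = 0.00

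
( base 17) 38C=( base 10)1015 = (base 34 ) TT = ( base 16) 3f7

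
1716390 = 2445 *702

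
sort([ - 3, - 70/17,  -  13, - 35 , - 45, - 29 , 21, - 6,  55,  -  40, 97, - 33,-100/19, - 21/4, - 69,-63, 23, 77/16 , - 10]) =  [ - 69, - 63, - 45, - 40,-35, - 33, - 29, - 13, - 10, - 6, - 100/19, - 21/4, - 70/17,-3, 77/16, 21,23,55, 97] 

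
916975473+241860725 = 1158836198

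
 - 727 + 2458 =1731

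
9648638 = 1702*5669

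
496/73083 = 496/73083 = 0.01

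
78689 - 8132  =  70557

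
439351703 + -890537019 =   -  451185316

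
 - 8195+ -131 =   -  8326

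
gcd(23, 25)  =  1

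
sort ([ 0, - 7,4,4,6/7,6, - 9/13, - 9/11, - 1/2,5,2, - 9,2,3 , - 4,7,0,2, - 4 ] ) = [-9,-7, - 4, - 4,-9/11, - 9/13, - 1/2,0, 0,6/7 , 2,2, 2, 3,4,4,5, 6,7] 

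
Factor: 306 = 2^1 * 3^2*17^1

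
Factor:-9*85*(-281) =3^2*5^1* 17^1 * 281^1 =214965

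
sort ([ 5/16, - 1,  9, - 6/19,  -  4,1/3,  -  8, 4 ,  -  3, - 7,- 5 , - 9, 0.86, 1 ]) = [ - 9,  -  8, - 7, - 5, - 4,  -  3,-1, - 6/19 , 5/16, 1/3 , 0.86, 1,4,9] 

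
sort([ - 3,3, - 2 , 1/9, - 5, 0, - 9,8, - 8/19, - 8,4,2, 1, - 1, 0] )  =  [ - 9, - 8, - 5, - 3, - 2, - 1,-8/19,0,  0, 1/9, 1,2, 3 , 4,8]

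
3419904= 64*53436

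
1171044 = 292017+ 879027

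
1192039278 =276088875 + 915950403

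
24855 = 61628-36773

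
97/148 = 97/148 =0.66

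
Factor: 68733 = 3^2*7^1*1091^1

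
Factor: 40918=2^1*41^1*499^1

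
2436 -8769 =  - 6333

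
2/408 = 1/204 = 0.00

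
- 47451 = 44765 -92216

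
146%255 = 146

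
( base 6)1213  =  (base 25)bm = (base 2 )100101001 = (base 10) 297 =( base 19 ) FC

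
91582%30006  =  1564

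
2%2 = 0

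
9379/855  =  10 + 829/855 = 10.97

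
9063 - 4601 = 4462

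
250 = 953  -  703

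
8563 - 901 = 7662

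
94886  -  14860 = 80026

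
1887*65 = 122655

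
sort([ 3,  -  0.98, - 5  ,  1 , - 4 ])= [-5 ,-4,  -  0.98, 1 , 3 ]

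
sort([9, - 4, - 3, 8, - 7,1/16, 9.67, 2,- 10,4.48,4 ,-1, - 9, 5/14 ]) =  [ - 10,  -  9, - 7, - 4, - 3, - 1, 1/16,5/14 , 2, 4,4.48,8,9, 9.67]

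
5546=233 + 5313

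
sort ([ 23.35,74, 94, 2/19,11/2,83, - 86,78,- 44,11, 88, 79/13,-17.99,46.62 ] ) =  [- 86, -44, - 17.99, 2/19,11/2,79/13, 11, 23.35,  46.62, 74,  78, 83, 88,94]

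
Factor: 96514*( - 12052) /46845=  - 2^3*3^( - 3)*5^(  -  1)*11^1 * 23^1*41^1*107^1*131^1 * 347^ ( - 1 )=- 1163186728/46845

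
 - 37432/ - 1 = 37432/1 = 37432.00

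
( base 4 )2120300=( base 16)2630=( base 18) 1c32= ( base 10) 9776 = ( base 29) BI3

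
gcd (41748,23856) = 5964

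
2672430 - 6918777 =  - 4246347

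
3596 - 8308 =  - 4712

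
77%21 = 14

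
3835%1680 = 475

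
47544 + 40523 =88067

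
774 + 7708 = 8482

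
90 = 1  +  89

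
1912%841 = 230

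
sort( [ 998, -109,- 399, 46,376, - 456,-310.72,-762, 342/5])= [  -  762, - 456,-399, - 310.72,-109,  46, 342/5, 376, 998 ] 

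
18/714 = 3/119=0.03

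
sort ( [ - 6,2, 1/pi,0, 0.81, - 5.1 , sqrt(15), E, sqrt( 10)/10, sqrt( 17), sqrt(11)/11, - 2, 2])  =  [ - 6,- 5.1, - 2, 0, sqrt (11)/11, sqrt( 10) /10, 1/pi , 0.81, 2, 2,E, sqrt( 15 ), sqrt( 17)]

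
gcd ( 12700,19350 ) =50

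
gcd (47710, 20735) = 65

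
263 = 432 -169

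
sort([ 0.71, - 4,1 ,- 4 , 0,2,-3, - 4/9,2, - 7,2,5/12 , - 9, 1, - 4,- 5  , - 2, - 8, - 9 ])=[ - 9, - 9, - 8,  -  7 ,  -  5, - 4, -4, -4, - 3,-2, - 4/9,0, 5/12,0.71, 1 , 1,2 , 2, 2 ]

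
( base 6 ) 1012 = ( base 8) 340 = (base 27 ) 88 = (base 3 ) 22022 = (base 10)224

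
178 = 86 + 92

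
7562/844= 3781/422  =  8.96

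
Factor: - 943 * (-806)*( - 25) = - 19001450 = - 2^1*5^2 * 13^1*23^1 * 31^1 * 41^1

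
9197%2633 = 1298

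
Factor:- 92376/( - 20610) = 2^2*5^( - 1) * 229^( - 1)*1283^1  =  5132/1145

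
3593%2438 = 1155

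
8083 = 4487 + 3596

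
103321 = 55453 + 47868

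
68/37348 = 17/9337 = 0.00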